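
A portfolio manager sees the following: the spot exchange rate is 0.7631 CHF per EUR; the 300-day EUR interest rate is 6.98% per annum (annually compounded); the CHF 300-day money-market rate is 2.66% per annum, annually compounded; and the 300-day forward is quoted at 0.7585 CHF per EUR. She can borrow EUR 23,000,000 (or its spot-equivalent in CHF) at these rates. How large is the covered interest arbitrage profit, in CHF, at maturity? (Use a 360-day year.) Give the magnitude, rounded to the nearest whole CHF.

T = 300/360 years.
Keep in EUR, deliver into the forward: 23,000,000·1.0578371819·0.7585 = CHF 18,454,498.56.
Swap to CHF now, deposit: 23,000,000·0.7631·1.0221180316 = CHF 17,939,500.21.
The quoted forward overvalues EUR, so borrow CHF, buy EUR at spot, deposit the EUR at 6.98%, and sell the proceeds forward at 0.7585.
Profit = 18,454,498.56 − 17,939,500.21 = CHF 514,998.

CHF 514,998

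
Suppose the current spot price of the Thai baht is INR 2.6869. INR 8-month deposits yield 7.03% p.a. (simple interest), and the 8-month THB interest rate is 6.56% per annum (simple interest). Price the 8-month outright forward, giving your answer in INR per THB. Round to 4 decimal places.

2.6950

T = 8/12 years.
INR accumulates by 1 + 0.0703×8/12 = 1.0468667.
THB accumulates by 1 + 0.0656×8/12 = 1.0437333.
So F = 2.6869 × 1.0468667 / 1.0437333 = 2.694966 (INR/THB).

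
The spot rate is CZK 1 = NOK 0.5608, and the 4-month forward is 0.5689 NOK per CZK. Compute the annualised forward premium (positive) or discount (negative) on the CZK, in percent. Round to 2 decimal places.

+4.33%

T = 4/12 years.
CZK trades forward at +1.44437% vs spot over the period.
Annualise by dividing by T: 0.0144437 / (4/12) = 0.043331 → 4.33%.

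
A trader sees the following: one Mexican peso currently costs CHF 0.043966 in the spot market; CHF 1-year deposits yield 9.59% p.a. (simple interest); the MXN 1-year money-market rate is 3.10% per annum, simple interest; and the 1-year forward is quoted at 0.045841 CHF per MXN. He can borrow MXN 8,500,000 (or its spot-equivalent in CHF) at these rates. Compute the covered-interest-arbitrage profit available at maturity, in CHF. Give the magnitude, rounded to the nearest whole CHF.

T = 1 year.
Invest the MXN and cover forward: 8,500,000 × 1.031000 × 0.045841 = CHF 401,727.60.
Convert at spot and invest in CHF: 8,500,000 × 0.043966 × 1.095900 = CHF 409,549.88.
The quoted forward undervalues MXN, so borrow MXN, convert to CHF at spot, deposit the CHF at 9.59%, and buy MXN forward at 0.045841 to cover the loan.
Arbitrage profit = |401,727.60 − 409,549.88| = CHF 7,822.

CHF 7,822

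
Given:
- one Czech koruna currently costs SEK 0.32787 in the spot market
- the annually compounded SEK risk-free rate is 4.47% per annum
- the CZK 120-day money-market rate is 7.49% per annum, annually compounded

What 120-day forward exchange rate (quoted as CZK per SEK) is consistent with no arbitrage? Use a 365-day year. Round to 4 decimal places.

T = 120/365 years.
SEK growth factor: (1 + 0.0447)^(120/365) = 1.0144808.
Growth of 1 CZK over T: (1 + 0.0749)^(120/365) = 1.0240303.
So F = 0.32787 × 1.0144808 / 1.0240303 = 0.3248125 (SEK/CZK).
Quoted the other way: 1/0.3248125 = 3.0787 CZK per SEK.

3.0787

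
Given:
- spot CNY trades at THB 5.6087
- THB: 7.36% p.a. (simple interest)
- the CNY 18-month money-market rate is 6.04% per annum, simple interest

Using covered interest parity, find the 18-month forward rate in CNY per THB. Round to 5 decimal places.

0.17512

T = 18/12 years.
Growth of 1 THB over T: 1 + 0.0736×18/12 = 1.110400.
CNY growth factor: 1 + 0.0604×18/12 = 1.090600.
CIP: F = S · (grow THB)/(grow CNY) = 5.6087 × 1.110400/1.090600 = 5.710527 THB per CNY.
Quoted the other way: 1/5.710527 = 0.17512 CNY per THB.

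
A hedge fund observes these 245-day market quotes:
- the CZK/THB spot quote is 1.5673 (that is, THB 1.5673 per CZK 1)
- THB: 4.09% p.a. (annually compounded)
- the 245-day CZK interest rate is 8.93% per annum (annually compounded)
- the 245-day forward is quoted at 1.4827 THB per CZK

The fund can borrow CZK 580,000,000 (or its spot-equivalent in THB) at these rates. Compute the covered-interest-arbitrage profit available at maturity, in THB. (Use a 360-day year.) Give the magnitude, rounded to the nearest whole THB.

THB 22,662,676

T = 245/360 years.
Invest the CZK and cover forward: 580,000,000 × 1.05993916558 × 1.4827 = THB 911,511,644.47.
Convert at spot and invest in THB: 580,000,000 × 1.5673 × 1.02765608342 = THB 934,174,320.14.
The quoted forward undervalues CZK, so borrow CZK, convert to THB at spot, deposit the THB at 4.09%, and buy CZK forward at 1.4827 to cover the loan.
Profit = 934,174,320.14 − 911,511,644.47 = THB 22,662,676.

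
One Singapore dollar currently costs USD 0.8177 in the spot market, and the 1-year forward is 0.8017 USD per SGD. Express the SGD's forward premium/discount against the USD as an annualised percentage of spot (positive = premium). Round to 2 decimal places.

-1.96%

T = 1 year.
SGD trades forward at -1.95671% vs spot over the period.
×(1/T) gives -1.96% p.a.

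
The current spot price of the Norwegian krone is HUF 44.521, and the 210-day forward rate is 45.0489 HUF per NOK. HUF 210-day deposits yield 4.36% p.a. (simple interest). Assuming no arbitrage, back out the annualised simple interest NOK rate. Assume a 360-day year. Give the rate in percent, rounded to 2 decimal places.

2.30%

T = 210/360 years.
CIP gives F = S · g_HUF/g_NOK, so g_HUF/g_NOK = 45.0489/44.521 = 1.0118573.
The HUF side grows by 1 + 0.0436×210/360 = 1.0254333.
Hence g_NOK = 1.0134169.
(1.0134169 − 1)/T = 0.023000, i.e. 2.30%.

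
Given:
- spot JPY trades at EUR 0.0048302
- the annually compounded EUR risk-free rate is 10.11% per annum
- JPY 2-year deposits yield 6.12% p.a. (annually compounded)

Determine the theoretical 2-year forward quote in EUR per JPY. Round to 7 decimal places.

0.0052002

T = 2 years.
EUR accumulates by (1 + 0.1011)^2 = 1.2124212.
Growth of 1 JPY over T: (1 + 0.0612)^2 = 1.1261454.
So F = 0.0048302 × 1.2124212 / 1.1261454 = 0.005200249 (EUR/JPY).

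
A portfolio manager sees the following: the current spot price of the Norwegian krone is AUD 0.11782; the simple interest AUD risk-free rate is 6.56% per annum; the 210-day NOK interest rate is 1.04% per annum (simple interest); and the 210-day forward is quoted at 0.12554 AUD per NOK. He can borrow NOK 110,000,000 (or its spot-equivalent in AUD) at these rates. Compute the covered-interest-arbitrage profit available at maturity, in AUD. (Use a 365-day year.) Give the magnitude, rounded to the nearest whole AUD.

T = 210/365 years.
Invest the NOK and cover forward: 110,000,000 × 1.0059835616 × 0.12554 = AUD 13,892,029.40.
Convert at spot and invest in AUD: 110,000,000 × 0.11782 × 1.0377424658 = AUD 13,449,349.91.
The quoted forward overvalues NOK, so borrow AUD, buy NOK at spot, deposit the NOK at 1.04%, and sell the proceeds forward at 0.12554.
The gap between the two covered legs is AUD 442,679.

AUD 442,679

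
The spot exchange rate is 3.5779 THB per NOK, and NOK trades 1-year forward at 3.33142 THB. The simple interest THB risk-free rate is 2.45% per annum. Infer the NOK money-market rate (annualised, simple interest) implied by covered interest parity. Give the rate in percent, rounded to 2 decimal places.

T = 1 year.
F/S = 3.33142/3.5779 = 0.9311104 = (growth of THB) / (growth of NOK).
THB growth factor: 1 + 0.0245×1 = 1.024500.
So the NOK growth factor = 1.1002992.
(1.1002992 − 1)/T = 0.100299, i.e. 10.03%.

10.03%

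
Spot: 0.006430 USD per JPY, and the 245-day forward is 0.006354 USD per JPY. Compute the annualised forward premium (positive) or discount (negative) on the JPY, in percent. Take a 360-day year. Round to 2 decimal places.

T = 245/360 years.
(F − S)/S = (0.006354 − 0.00643)/0.00643 = -0.0118196.
×(1/T) gives -1.74% p.a.

-1.74%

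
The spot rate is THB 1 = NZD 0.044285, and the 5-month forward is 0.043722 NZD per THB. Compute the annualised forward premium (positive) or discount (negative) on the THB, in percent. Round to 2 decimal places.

-3.05%

T = 5/12 years.
(F − S)/S = (0.043722 − 0.044285)/0.044285 = -0.0127131.
Annualise by dividing by T: -0.0127131 / (5/12) = -0.030511 → -3.05%.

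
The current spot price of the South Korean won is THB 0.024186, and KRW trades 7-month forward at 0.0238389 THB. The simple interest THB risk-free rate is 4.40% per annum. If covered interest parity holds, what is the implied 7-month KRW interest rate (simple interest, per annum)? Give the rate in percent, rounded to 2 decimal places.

T = 7/12 years.
By CIP, F/S equals the THB-to-KRW growth ratio: 0.0238389/0.024186 = 0.9856487.
The THB side grows by 1 + 0.0440×7/12 = 1.0256667.
So the KRW growth factor = 1.0406007.
r = (1.0406007 − 1)/(7/12) = 0.069601 → 6.96%.

6.96%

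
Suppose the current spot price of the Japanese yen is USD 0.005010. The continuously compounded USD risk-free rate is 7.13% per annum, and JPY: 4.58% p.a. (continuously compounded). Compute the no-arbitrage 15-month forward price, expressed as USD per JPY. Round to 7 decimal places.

0.0051723

T = 15/12 years.
Growth of 1 USD over T: e^(0.0713×15/12) = 1.0932173.
Growth of 1 JPY over T: e^(0.0458×15/12) = 1.0589205.
Forward (USD per JPY) = 0.00501 × 1.0932173 / 1.0589205 = 0.005172266.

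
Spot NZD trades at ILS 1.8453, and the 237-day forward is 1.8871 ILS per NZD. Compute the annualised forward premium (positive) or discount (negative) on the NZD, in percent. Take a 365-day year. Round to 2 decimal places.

+3.49%

T = 237/365 years.
(F − S)/S = (1.8871 − 1.8453)/1.8453 = 0.0226521.
×(1/T) gives 3.49% p.a.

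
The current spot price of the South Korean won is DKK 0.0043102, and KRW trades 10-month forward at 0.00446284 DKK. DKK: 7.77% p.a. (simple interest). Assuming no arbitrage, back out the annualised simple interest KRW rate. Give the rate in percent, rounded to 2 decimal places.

3.40%

T = 10/12 years.
By CIP, F/S equals the DKK-to-KRW growth ratio: 0.00446284/0.0043102 = 1.0354137.
DKK growth factor: 1 + 0.0777×10/12 = 1.064750.
That pins the KRW growth at 1.0283329.
r = (1.0283329 − 1)/(10/12) = 0.033999 → 3.40%.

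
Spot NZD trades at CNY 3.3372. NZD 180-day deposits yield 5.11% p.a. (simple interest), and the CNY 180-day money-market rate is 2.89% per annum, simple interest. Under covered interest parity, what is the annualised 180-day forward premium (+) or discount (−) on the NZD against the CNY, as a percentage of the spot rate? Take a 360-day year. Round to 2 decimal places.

T = 180/360 years.
No-arbitrage forward: 3.3372 × 1.014450 / 1.025550 = 3.3010799 CNY/NZD.
Annualised premium = (F − S)/S × (1/T) = (3.3010799 − 3.3372)/3.3372 ÷ (180/360) = -2.16%.

-2.16%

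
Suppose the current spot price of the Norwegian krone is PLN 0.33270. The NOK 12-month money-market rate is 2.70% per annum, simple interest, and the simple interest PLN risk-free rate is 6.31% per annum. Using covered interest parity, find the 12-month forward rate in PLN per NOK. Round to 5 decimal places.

0.34439

T = 1 year.
PLN growth factor: 1 + 0.0631×1 = 1.063100.
NOK growth factor: 1 + 0.0270×1 = 1.027000.
CIP: F = S · (grow PLN)/(grow NOK) = 0.3327 × 1.063100/1.027000 = 0.3443947 PLN per NOK.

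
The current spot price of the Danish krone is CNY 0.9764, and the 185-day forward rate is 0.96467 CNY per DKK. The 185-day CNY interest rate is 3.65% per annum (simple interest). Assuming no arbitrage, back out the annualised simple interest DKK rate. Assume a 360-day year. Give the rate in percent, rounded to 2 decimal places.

T = 185/360 years.
By CIP, F/S equals the CNY-to-DKK growth ratio: 0.96467/0.9764 = 0.9879865.
The CNY side grows by 1 + 0.0365×185/360 = 1.0187569.
Hence g_DKK = 1.0311446.
(1.0311446 − 1)/T = 0.060606, i.e. 6.06%.

6.06%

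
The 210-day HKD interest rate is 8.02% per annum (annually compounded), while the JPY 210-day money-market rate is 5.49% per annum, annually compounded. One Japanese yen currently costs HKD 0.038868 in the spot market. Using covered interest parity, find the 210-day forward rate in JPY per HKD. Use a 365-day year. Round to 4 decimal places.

T = 210/365 years.
HKD accumulates by (1 + 0.0802)^(210/365) = 1.04538526.
JPY growth factor: (1 + 0.0549)^(210/365) = 1.0312274.
Forward (HKD per JPY) = 0.038868 × 1.04538526 / 1.0312274 = 0.039401624.
Quoted the other way: 1/0.039401624 = 25.3797 JPY per HKD.

25.3797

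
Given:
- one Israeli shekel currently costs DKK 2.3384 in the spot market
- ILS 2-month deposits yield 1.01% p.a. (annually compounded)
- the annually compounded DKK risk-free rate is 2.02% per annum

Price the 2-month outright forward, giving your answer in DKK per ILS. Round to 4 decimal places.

T = 2/12 years.
DKK accumulates by (1 + 0.0202)^(2/12) = 1.0033387.
Growth of 1 ILS over T: (1 + 0.0101)^(2/12) = 1.0016763.
So F = 2.3384 × 1.0033387 / 1.0016763 = 2.342281 (DKK/ILS).

2.3423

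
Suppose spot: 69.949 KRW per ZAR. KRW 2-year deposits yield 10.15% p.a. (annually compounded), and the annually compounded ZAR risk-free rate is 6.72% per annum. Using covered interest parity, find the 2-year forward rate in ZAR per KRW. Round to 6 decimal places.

T = 2 years.
KRW growth factor: (1 + 0.1015)^2 = 1.2133022.
ZAR growth factor: (1 + 0.0672)^2 = 1.1389158.
So F = 69.949 × 1.2133022 / 1.1389158 = 74.51760 (KRW/ZAR).
Invert for ZAR per KRW: 1 / 74.51760 = 0.013420.

0.013420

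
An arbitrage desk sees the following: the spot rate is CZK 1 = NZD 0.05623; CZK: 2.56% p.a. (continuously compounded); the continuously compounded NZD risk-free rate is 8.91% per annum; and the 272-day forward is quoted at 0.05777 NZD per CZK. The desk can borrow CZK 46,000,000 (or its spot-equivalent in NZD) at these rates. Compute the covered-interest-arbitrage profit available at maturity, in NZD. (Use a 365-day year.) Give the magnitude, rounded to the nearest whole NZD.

T = 272/365 years.
Keep in CZK, deliver into the forward: 46,000,000·1.019260394·0.05777 = NZD 2,708,602.96.
Swap to NZD now, deposit: 46,000,000·0.05623·1.068651751 = NZD 2,764,153.25.
The quoted forward undervalues CZK, so borrow CZK, convert to NZD at spot, deposit the NZD at 8.91%, and buy CZK forward at 0.05777 to cover the loan.
Arbitrage profit = |2,708,602.96 − 2,764,153.25| = NZD 55,550.

NZD 55,550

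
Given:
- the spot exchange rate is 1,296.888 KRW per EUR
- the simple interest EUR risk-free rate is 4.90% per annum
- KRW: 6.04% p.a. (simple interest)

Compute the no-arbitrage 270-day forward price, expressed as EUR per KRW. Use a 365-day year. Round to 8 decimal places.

0.00076485

T = 270/365 years.
KRW growth factor: 1 + 0.0604×270/365 = 1.0446795.
Growth of 1 EUR over T: 1 + 0.0490×270/365 = 1.0362466.
Forward (KRW per EUR) = 1296.888 × 1.0446795 / 1.0362466 = 1307.442.
Invert for EUR per KRW: 1 / 1307.442 = 0.00076485.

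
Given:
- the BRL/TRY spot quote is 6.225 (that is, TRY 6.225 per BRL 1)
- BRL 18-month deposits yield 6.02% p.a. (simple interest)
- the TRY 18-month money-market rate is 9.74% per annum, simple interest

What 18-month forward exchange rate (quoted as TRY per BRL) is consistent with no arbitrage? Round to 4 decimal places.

6.5436

T = 18/12 years.
TRY accumulates by 1 + 0.0974×18/12 = 1.146100.
BRL accumulates by 1 + 0.0602×18/12 = 1.090300.
So F = 6.225 × 1.146100 / 1.090300 = 6.543587 (TRY/BRL).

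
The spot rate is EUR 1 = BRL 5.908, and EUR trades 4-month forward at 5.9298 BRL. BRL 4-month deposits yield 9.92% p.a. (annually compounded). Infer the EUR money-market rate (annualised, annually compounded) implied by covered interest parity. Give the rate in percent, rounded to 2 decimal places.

8.71%

T = 4/12 years.
F/S = 5.9298/5.908 = 1.0036899 = (growth of BRL) / (growth of EUR).
BRL growth factor: (1 + 0.0992)^(4/12) = 1.0320298.
That pins the EUR growth at 1.0282357.
r = 1.0282357^(12/4) − 1 = 0.087121 → 8.71%.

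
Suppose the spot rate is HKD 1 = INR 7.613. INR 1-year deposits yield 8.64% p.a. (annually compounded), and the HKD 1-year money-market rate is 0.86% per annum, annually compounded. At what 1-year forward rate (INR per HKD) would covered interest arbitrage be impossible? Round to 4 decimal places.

8.2002

T = 1 year.
INR accumulates by (1 + 0.0864)^1 = 1.086400.
Growth of 1 HKD over T: (1 + 0.0086)^1 = 1.008600.
So F = 7.613 × 1.086400 / 1.008600 = 8.200241 (INR/HKD).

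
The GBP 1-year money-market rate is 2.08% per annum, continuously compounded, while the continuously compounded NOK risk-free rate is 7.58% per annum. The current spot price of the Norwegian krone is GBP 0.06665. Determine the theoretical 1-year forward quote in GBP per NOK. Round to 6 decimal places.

T = 1 year.
GBP growth factor: e^(0.0208×1) = 1.0210178.
NOK growth factor: e^(0.0758×1) = 1.0787468.
Forward (GBP per NOK) = 0.06665 × 1.0210178 / 1.0787468 = 0.06308323.

0.063083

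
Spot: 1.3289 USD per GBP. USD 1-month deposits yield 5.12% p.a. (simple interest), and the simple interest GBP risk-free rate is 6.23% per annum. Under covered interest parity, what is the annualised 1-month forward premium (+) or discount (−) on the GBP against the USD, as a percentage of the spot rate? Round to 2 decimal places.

-1.10%

T = 1/12 years.
CIP forward (USD per GBP) = 1.3289 × 1.0042667/1.0051917 = 1.3276771.
Annualised premium = (F − S)/S × (1/T) = (1.3276771 − 1.3289)/1.3289 ÷ (1/12) = -1.10%.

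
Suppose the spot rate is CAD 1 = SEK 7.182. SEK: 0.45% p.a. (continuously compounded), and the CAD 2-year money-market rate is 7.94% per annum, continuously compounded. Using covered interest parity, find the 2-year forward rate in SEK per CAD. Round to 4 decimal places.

T = 2 years.
Growth of 1 SEK over T: e^(0.0045×2) = 1.0090406.
CAD growth factor: e^(0.0794×2) = 1.1721035.
Forward (SEK per CAD) = 7.182 × 1.0090406 / 1.1721035 = 6.182841.

6.1828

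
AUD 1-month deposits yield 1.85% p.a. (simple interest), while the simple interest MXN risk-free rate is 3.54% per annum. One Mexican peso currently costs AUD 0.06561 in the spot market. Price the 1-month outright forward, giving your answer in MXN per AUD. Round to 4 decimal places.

15.2630

T = 1/12 years.
Growth of 1 AUD over T: 1 + 0.0185×1/12 = 1.00154167.
MXN accumulates by 1 + 0.0354×1/12 = 1.002950.
Forward (AUD per MXN) = 0.06561 × 1.00154167 / 1.002950 = 0.065517871.
Quoted the other way: 1/0.065517871 = 15.2630 MXN per AUD.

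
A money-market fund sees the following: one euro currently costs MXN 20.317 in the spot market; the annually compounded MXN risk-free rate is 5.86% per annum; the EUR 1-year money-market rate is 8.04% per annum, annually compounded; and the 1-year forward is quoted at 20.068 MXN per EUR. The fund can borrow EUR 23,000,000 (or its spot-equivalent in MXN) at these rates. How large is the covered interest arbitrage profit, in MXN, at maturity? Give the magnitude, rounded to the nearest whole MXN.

MXN 3,999,493

T = 1 year.
Keep in EUR, deliver into the forward: 23,000,000·1.080400·20.068 = MXN 498,673,745.60.
Swap to MXN now, deposit: 23,000,000·20.317·1.058600 = MXN 494,674,252.60.
The quoted forward overvalues EUR, so borrow MXN, buy EUR at spot, deposit the EUR at 8.04%, and sell the proceeds forward at 20.068.
Arbitrage profit = |498,673,745.60 − 494,674,252.60| = MXN 3,999,493.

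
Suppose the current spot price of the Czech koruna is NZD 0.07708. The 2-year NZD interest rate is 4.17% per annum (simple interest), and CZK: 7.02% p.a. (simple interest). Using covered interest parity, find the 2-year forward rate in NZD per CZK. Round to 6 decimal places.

0.073227

T = 2 years.
Growth of 1 NZD over T: 1 + 0.0417×2 = 1.083400.
CZK growth factor: 1 + 0.0702×2 = 1.140400.
So F = 0.07708 × 1.083400 / 1.140400 = 0.07322735 (NZD/CZK).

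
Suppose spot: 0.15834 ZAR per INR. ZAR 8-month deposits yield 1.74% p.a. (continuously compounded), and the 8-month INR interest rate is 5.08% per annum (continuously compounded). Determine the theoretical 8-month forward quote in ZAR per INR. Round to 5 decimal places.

T = 8/12 years.
Growth of 1 ZAR over T: e^(0.0174×8/12) = 1.0116675.
INR accumulates by e^(0.0508×8/12) = 1.0344467.
Forward (ZAR per INR) = 0.15834 × 1.0116675 / 1.0344467 = 0.1548532.

0.15485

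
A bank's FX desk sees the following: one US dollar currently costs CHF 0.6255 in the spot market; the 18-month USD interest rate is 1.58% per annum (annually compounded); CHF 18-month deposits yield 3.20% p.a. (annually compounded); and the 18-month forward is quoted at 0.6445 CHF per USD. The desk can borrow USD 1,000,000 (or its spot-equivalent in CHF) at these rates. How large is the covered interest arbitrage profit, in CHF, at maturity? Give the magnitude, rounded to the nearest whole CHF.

CHF 4,072

T = 18/12 years.
Invest the USD and cover forward: 1,000,000 × 1.02379337 × 0.6445 = CHF 659,834.83.
Convert at spot and invest in CHF: 1,000,000 × 0.6255 × 1.04838198 = CHF 655,762.93.
The quoted forward overvalues USD, so borrow CHF, buy USD at spot, deposit the USD at 1.58%, and sell the proceeds forward at 0.6445.
Profit = 659,834.83 − 655,762.93 = CHF 4,072.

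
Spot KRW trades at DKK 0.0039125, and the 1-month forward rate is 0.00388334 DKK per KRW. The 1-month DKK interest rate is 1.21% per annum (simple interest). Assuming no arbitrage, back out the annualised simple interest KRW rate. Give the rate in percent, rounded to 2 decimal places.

10.23%

T = 1/12 years.
F/S = 0.00388334/0.0039125 = 0.9925470 = (growth of DKK) / (growth of KRW).
The DKK side grows by 1 + 0.0121×1/12 = 1.0010083.
Hence g_KRW = 1.0085248.
r = (1.0085248 − 1)/(1/12) = 0.102298 → 10.23%.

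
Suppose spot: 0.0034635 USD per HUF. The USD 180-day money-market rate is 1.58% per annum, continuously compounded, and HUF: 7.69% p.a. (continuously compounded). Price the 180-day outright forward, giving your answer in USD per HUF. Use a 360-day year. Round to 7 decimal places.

0.0033593

T = 180/360 years.
Growth of 1 USD over T: e^(0.0158×180/360) = 1.0079313.
Growth of 1 HUF over T: e^(0.0769×180/360) = 1.0391988.
So F = 0.0034635 × 1.0079313 / 1.0391988 = 0.003359290 (USD/HUF).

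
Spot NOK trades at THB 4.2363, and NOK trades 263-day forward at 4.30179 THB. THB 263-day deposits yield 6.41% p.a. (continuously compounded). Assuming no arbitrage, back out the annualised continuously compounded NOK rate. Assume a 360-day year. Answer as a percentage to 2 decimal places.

T = 263/360 years.
By CIP, F/S equals the THB-to-NOK growth ratio: 4.30179/4.2363 = 1.0154592.
The THB side grows by e^(0.0641×263/360) = 1.0479424.
Hence g_NOK = 1.0319887.
r = ln(1.0319887)/(263/360) = 0.043101 → 4.31%.

4.31%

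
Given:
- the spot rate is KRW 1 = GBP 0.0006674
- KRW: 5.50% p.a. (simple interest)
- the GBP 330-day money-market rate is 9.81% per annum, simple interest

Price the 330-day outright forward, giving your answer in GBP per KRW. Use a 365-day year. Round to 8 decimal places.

T = 330/365 years.
GBP accumulates by 1 + 0.0981×330/365 = 1.0886932.
Growth of 1 KRW over T: 1 + 0.0550×330/365 = 1.049726.
CIP: F = S · (grow GBP)/(grow KRW) = 0.0006674 × 1.0886932/1.049726 = 0.0006921748 GBP per KRW.

0.00069217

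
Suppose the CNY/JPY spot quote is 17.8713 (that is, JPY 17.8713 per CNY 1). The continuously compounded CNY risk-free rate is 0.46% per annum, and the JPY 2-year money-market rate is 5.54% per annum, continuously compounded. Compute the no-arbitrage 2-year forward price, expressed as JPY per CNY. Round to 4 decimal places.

19.7825

T = 2 years.
Growth of 1 JPY over T: e^(0.0554×2) = 1.11717145.
Growth of 1 CNY over T: e^(0.0046×2) = 1.00924245.
Forward (JPY per CNY) = 17.8713 × 1.11717145 / 1.00924245 = 19.782468.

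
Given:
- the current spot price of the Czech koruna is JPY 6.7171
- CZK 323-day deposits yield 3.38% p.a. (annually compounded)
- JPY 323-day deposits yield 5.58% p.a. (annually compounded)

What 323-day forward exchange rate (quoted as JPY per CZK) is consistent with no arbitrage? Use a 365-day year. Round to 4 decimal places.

T = 323/365 years.
JPY accumulates by (1 + 0.0558)^(323/365) = 1.0492238.
CZK accumulates by (1 + 0.0338)^(323/365) = 1.0298532.
Forward (JPY per CZK) = 6.7171 × 1.0492238 / 1.0298532 = 6.843443.

6.8434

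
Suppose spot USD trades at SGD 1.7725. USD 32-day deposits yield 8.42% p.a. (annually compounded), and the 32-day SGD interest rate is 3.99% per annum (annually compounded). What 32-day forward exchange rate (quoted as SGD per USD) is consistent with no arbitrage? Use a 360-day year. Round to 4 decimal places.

T = 32/360 years.
Growth of 1 SGD over T: (1 + 0.0399)^(32/360) = 1.0034838.
USD accumulates by (1 + 0.0842)^(32/360) = 1.0072119.
Forward (SGD per USD) = 1.7725 × 1.0034838 / 1.0072119 = 1.765939.

1.7659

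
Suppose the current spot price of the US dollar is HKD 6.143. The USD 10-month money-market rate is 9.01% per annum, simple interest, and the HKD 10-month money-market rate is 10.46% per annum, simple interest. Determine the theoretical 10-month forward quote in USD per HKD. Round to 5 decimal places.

T = 10/12 years.
HKD growth factor: 1 + 0.1046×10/12 = 1.0871667.
USD growth factor: 1 + 0.0901×10/12 = 1.0750833.
Forward (HKD per USD) = 6.143 × 1.0871667 / 1.0750833 = 6.212044.
Invert for USD per HKD: 1 / 6.212044 = 0.16098.

0.16098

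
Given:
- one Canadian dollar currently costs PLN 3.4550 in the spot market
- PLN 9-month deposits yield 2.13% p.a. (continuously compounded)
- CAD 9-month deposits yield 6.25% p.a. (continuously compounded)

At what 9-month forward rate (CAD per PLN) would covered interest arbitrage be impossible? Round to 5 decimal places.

T = 9/12 years.
Growth of 1 PLN over T: e^(0.0213×9/12) = 1.0161033.
CAD accumulates by e^(0.0625×9/12) = 1.047991.
CIP: F = S · (grow PLN)/(grow CAD) = 3.455 × 1.0161033/1.047991 = 3.349873 PLN per CAD.
Quoted the other way: 1/3.349873 = 0.29852 CAD per PLN.

0.29852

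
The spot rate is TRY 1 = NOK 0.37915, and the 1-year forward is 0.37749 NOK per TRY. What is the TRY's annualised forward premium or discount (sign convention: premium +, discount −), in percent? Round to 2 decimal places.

-0.44%

T = 1 year.
Period premium: (0.37749 − 0.37915)/0.37915 = -0.0043782.
Annualise by dividing by T: -0.0043782 / 1 = -0.004378 → -0.44%.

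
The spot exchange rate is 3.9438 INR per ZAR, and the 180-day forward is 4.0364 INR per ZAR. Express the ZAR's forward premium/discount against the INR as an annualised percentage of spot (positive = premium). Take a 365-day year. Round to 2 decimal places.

T = 180/365 years.
Period premium: (4.0364 − 3.9438)/3.9438 = 0.0234799.
Per annum: 0.0234799 / (180/365) = 0.047612 = 4.76%.

+4.76%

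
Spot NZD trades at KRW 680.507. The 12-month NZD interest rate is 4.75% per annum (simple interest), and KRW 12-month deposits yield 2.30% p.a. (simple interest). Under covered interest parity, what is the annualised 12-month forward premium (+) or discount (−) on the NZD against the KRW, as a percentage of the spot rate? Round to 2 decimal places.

T = 1 year.
F = S · g_KRW/g_NZD = 680.507 × 1.023000/1.047500 = 664.590607.
Annualised premium = (F − S)/S × (1/T) = (664.590607 − 680.507)/680.507 ÷ 1 = -2.34%.

-2.34%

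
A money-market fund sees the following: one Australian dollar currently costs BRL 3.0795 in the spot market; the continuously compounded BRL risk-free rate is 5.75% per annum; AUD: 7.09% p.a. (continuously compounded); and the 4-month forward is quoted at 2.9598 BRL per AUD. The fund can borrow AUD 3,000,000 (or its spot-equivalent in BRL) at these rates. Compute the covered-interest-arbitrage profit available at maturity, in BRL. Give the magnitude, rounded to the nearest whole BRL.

T = 4/12 years.
Route A — deposit AUD, sell forward: 3,000,000 × 1.023914814 × 2.9598 = BRL 9,091,749.20.
Route B — convert at spot, deposit BRL: 3,000,000 × 3.0795 × 1.019351526 = BRL 9,417,279.07.
The quoted forward undervalues AUD, so borrow AUD, convert to BRL at spot, deposit the BRL at 5.75%, and buy AUD forward at 2.9598 to cover the loan.
Arbitrage profit = |9,091,749.20 − 9,417,279.07| = BRL 325,530.

BRL 325,530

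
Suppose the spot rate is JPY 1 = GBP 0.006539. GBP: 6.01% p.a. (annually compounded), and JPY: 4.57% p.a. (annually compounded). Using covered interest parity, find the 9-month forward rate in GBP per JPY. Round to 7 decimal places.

T = 9/12 years.
GBP accumulates by (1 + 0.0601)^(9/12) = 1.0447446.
Growth of 1 JPY over T: (1 + 0.0457)^(9/12) = 1.0340828.
CIP: F = S · (grow GBP)/(grow JPY) = 0.006539 × 1.0447446/1.0340828 = 0.006606420 GBP per JPY.

0.0066064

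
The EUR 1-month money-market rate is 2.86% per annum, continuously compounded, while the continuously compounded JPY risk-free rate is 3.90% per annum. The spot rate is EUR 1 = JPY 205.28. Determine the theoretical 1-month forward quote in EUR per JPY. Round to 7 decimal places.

0.0048672

T = 1/12 years.
Growth of 1 JPY over T: e^(0.0390×1/12) = 1.0032553.
EUR growth factor: e^(0.0286×1/12) = 1.0023862.
CIP: F = S · (grow JPY)/(grow EUR) = 205.28 × 1.0032553/1.0023862 = 205.4580 JPY per EUR.
Invert for EUR per JPY: 1 / 205.4580 = 0.0048672.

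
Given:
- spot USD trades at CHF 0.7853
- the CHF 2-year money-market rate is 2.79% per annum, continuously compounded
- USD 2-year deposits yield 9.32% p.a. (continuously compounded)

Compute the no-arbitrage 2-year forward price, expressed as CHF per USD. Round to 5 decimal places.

0.68915

T = 2 years.
CHF growth factor: e^(0.0279×2) = 1.0573862.
USD accumulates by e^(0.0932×2) = 1.2049041.
So F = 0.7853 × 1.0573862 / 1.2049041 = 0.6891547 (CHF/USD).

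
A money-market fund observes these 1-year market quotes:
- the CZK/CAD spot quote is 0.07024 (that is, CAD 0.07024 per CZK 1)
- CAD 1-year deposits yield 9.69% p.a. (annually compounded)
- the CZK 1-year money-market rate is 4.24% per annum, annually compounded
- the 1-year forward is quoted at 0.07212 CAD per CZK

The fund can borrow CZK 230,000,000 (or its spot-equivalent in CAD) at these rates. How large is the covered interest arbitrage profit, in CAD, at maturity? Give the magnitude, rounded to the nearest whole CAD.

T = 1 year.
Route A — deposit CZK, sell forward: 230,000,000 × 1.042400 × 0.07212 = CAD 17,290,914.24.
Route B — convert at spot, deposit CAD: 230,000,000 × 0.07024 × 1.096900 = CAD 17,720,638.88.
The quoted forward undervalues CZK, so borrow CZK, convert to CAD at spot, deposit the CAD at 9.69%, and buy CZK forward at 0.07212 to cover the loan.
Arbitrage profit = |17,290,914.24 − 17,720,638.88| = CAD 429,725.

CAD 429,725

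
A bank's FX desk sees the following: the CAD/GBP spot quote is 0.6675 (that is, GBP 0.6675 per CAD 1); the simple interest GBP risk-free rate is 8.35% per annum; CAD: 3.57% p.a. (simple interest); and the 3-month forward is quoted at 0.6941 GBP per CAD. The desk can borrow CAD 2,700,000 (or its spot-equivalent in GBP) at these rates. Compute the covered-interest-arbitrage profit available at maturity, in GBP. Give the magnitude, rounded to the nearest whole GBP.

GBP 50,924

T = 3/12 years.
Keep in CAD, deliver into the forward: 2,700,000·1.008925·0.6941 = GBP 1,890,796.07.
Swap to GBP now, deposit: 2,700,000·0.6675·1.020875 = GBP 1,839,871.97.
The quoted forward overvalues CAD, so borrow GBP, buy CAD at spot, deposit the CAD at 3.57%, and sell the proceeds forward at 0.6941.
The gap between the two covered legs is GBP 50,924.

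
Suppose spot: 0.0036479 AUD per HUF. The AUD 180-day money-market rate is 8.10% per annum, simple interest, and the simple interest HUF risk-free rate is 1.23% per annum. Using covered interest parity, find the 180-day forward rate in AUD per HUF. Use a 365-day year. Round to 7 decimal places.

0.0037707

T = 180/365 years.
AUD accumulates by 1 + 0.0810×180/365 = 1.0399452.
Growth of 1 HUF over T: 1 + 0.0123×180/365 = 1.0060658.
Forward (AUD per HUF) = 0.0036479 × 1.0399452 / 1.0060658 = 0.003770744.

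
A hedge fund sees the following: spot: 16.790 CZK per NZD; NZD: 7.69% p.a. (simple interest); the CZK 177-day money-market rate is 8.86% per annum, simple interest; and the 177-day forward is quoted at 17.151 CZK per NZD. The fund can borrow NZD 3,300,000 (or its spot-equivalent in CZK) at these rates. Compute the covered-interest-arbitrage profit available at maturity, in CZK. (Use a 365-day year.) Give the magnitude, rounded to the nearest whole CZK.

CZK 921,362

T = 177/365 years.
Invest the NZD and cover forward: 3,300,000 × 1.0372912329 × 17.151 = CZK 58,708,920.39.
Convert at spot and invest in CZK: 3,300,000 × 16.790 × 1.0429649315 = CZK 57,787,557.96.
The quoted forward overvalues NZD, so borrow CZK, buy NZD at spot, deposit the NZD at 7.69%, and sell the proceeds forward at 17.151.
Profit = 58,708,920.39 − 57,787,557.96 = CZK 921,362.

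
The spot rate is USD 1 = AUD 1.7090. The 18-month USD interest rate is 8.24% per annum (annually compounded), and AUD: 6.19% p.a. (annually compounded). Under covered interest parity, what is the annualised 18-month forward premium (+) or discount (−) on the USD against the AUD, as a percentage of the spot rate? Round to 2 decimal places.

T = 18/12 years.
F = S · g_AUD/g_USD = 1.709 × 1.0942724/1.1261122 = 1.6606796.
Annualised premium = (F − S)/S × (1/T) = (1.6606796 − 1.709)/1.709 ÷ (18/12) = -1.88%.

-1.88%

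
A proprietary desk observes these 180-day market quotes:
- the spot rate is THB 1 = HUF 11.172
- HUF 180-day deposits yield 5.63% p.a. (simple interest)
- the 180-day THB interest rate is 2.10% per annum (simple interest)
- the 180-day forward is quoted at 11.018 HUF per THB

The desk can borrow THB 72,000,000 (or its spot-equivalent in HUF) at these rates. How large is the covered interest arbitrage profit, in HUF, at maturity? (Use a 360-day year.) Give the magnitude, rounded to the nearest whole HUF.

HUF 25,401,802

T = 180/360 years.
Route A — deposit THB, sell forward: 72,000,000 × 1.010500 × 11.018 = HUF 801,625,608.00.
Route B — convert at spot, deposit HUF: 72,000,000 × 11.172 × 1.028150 = HUF 827,027,409.60.
The quoted forward undervalues THB, so borrow THB, convert to HUF at spot, deposit the HUF at 5.63%, and buy THB forward at 11.018 to cover the loan.
The gap between the two covered legs is HUF 25,401,802.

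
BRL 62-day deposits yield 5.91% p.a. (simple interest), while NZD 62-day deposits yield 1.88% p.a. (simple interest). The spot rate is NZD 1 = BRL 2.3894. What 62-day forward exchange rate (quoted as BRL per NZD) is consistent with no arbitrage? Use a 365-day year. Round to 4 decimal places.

T = 62/365 years.
BRL growth factor: 1 + 0.0591×62/365 = 1.0100389.
Growth of 1 NZD over T: 1 + 0.0188×62/365 = 1.0031934.
So F = 2.3894 × 1.0100389 / 1.0031934 = 2.405705 (BRL/NZD).

2.4057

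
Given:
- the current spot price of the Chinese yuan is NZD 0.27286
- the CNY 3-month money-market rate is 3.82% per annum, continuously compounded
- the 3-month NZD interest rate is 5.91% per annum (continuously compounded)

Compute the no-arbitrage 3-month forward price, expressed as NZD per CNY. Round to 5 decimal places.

T = 3/12 years.
Growth of 1 NZD over T: e^(0.0591×3/12) = 1.0148847.
Growth of 1 CNY over T: e^(0.0382×3/12) = 1.0095957.
So F = 0.27286 × 1.0148847 / 1.0095957 = 0.2742894 (NZD/CNY).

0.27429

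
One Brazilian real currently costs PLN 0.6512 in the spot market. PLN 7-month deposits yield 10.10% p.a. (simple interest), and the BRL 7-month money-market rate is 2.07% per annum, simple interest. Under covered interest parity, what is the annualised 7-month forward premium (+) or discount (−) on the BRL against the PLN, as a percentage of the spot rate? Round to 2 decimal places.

T = 7/12 years.
No-arbitrage forward: 0.6512 × 1.0589167 / 1.012075 = 0.6813394 PLN/BRL.
(F − S)/S ÷ T = (0.6813394 − 0.6512)/0.6512/(7/12) = 0.079342 → 7.93%.

+7.93%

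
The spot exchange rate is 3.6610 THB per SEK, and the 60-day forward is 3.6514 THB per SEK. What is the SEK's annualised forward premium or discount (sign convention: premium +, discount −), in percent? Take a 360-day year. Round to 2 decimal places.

-1.57%

T = 60/360 years.
SEK trades forward at -0.26222% vs spot over the period.
Per annum: -0.0026222 / (60/360) = -0.015733 = -1.57%.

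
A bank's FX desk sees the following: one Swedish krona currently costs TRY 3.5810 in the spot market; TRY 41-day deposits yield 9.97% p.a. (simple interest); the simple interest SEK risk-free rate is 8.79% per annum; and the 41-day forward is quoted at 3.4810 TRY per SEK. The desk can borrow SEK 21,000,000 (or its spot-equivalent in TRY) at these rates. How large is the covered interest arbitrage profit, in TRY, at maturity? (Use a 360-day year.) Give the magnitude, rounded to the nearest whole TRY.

T = 41/360 years.
Route A — deposit SEK, sell forward: 21,000,000 × 1.0100108333 × 3.4810 = TRY 73,832,801.93.
Route B — convert at spot, deposit TRY: 21,000,000 × 3.5810 × 1.0113547222 = TRY 76,054,886.46.
The quoted forward undervalues SEK, so borrow SEK, convert to TRY at spot, deposit the TRY at 9.97%, and buy SEK forward at 3.4810 to cover the loan.
Arbitrage profit = |73,832,801.93 − 76,054,886.46| = TRY 2,222,085.

TRY 2,222,085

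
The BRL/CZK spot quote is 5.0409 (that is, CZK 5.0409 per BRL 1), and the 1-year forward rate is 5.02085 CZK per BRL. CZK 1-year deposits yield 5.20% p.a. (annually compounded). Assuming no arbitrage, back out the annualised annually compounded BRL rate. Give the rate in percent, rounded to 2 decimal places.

5.62%

T = 1 year.
F/S = 5.02085/5.0409 = 0.9960225 = (growth of CZK) / (growth of BRL).
The CZK side grows by (1 + 0.0520)^1 = 1.052000.
Hence g_BRL = 1.056201.
Annualise: 1.056201^(1/1) − 1 = 0.056201 = 5.62%.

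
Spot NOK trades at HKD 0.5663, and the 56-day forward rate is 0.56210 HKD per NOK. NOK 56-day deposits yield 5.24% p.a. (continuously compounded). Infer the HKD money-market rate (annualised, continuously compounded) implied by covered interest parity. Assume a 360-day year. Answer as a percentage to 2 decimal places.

0.45%

T = 56/360 years.
F/S = 0.5621/0.5663 = 0.9925834 = (growth of HKD) / (growth of NOK).
The NOK side grows by e^(0.0524×56/360) = 1.0081844.
So the HKD growth factor = 1.0007071.
r = ln(1.0007071)/(56/360) = 0.004544 → 0.45%.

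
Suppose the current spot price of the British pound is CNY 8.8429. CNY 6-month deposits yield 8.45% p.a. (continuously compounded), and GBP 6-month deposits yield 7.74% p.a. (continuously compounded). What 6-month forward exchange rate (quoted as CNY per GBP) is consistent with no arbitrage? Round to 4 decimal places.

8.8743

T = 6/12 years.
CNY accumulates by e^(0.0845×6/12) = 1.0431552.
GBP growth factor: e^(0.0774×6/12) = 1.0394586.
So F = 8.8429 × 1.0431552 / 1.0394586 = 8.874348 (CNY/GBP).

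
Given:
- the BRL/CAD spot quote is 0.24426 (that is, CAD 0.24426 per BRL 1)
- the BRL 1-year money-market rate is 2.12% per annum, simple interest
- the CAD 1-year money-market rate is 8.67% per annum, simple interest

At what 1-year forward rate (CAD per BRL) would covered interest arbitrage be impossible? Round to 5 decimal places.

0.25993

T = 1 year.
Growth of 1 CAD over T: 1 + 0.0867×1 = 1.086700.
BRL accumulates by 1 + 0.0212×1 = 1.021200.
So F = 0.24426 × 1.086700 / 1.021200 = 0.2599269 (CAD/BRL).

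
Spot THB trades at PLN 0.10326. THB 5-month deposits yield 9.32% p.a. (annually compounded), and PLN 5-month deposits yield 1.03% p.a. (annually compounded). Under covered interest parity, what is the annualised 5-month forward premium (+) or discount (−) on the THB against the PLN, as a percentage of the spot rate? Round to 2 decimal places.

T = 5/12 years.
No-arbitrage forward: 0.10326 × 1.0042788 / 1.0378267 = 0.09992211 PLN/THB.
(F − S)/S ÷ T = (0.09992211 − 0.10326)/0.10326/(5/12) = -0.077580 → -7.76%.

-7.76%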